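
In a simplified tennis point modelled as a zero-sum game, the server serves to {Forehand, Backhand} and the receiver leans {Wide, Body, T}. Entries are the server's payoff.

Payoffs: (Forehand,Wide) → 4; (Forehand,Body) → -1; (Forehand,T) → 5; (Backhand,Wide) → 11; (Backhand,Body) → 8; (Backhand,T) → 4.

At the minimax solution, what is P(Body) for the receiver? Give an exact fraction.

1/10

Row minima: Forehand → -1, Backhand → 4; maximin = 4.
Column maxima: Wide → 11, Body → 8, T → 5; minimax = 5.
4 ≠ 5, so there is no saddle point; optimal play is mixed.
Wide is strictly dominated by Body (it gives the server strictly more in every row), so the receiver never plays it.
On the remaining 2×2 (Forehand, Backhand vs Body, T):
Let the server play Forehand with probability p. Expected payoff against Body: (-1)p + 8(1−p) = −9p + 8; against T: 5p + 4(1−p) = p + 4.
Setting these equal: −9p + 8 = p + 4 ⇒ −10p = -4 ⇒ p = 2/5, and the value is (-9)·(2/5) + 8 = 22/5.
For the receiver: with q = P(Body), equating Forehand's and Backhand's payoffs gives −6q + 5 = 4q + 4 ⇒ q = 1/10.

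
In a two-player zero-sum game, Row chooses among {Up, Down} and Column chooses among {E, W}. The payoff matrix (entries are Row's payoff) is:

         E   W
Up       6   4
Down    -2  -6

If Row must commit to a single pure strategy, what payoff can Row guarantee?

4

Row minima: Up → 4, Down → -6.
The best of these is 4.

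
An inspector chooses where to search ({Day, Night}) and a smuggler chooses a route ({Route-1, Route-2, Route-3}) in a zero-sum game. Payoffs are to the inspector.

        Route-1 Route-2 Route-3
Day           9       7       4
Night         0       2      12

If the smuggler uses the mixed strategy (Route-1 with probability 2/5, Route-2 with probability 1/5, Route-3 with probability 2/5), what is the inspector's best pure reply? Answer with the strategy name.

Day

Expected payoff of Day: (2/5)·9 + (1/5)·7 + (2/5)·4 = 33/5.
Expected payoff of Night: (2/5)·0 + (1/5)·2 + (2/5)·12 = 26/5.
The largest is 33/5, so the inspector's best response is Day.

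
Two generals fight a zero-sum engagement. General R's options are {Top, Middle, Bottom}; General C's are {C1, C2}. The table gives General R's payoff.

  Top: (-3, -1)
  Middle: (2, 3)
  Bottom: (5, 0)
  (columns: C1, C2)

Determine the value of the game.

Row minima: Top → -3, Middle → 2, Bottom → 0; maximin = 2.
Column maxima: C1 → 5, C2 → 3; minimax = 3.
2 ≠ 3, so there is no saddle point; optimal play is mixed.
Top is strictly dominated by Middle, so General R never plays it.
On the remaining 2×2 (Middle, Bottom vs C1, C2):
Let General R play Middle with probability p. Expected payoff against C1: 2p + 5(1−p) = −3p + 5; against C2: 3p + 0(1−p) = 3p.
Setting these equal: −3p + 5 = 3p ⇒ −6p = -5 ⇒ p = 5/6, and the value is (-3)·(5/6) + 5 = 5/2.
For General C: with q = P(C1), equating Middle's and Bottom's payoffs gives −q + 3 = 5q ⇒ q = 1/2.

5/2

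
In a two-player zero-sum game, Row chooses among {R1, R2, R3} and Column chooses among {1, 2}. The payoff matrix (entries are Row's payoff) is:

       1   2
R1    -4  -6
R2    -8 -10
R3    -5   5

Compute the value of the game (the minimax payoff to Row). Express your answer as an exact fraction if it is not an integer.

Row minima: R1 → -6, R2 → -10, R3 → -5; maximin = -5.
Column maxima: 1 → -4, 2 → 5; minimax = -4.
-5 ≠ -4, so there is no saddle point; optimal play is mixed.
R2 is strictly dominated by R1, so Row never plays it.
On the remaining 2×2 (R1, R3 vs 1, 2):
Let Row play R1 with probability p. Expected payoff against 1: (-4)p + (-5)(1−p) = p − 5; against 2: (-6)p + 5(1−p) = −11p + 5.
Setting these equal: p − 5 = −11p + 5 ⇒ 12p = 10 ⇒ p = 5/6, and the value is (1)·(5/6) − 5 = -25/6.
For Column: with q = P(1), equating R1's and R3's payoffs gives 2q − 6 = −10q + 5 ⇒ q = 11/12.

-25/6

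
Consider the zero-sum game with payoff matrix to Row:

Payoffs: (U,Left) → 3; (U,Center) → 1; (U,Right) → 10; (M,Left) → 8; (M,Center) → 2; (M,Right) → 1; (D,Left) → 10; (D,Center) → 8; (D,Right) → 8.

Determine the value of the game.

Row minima: U → 1, M → 1, D → 8; maximin = 8.
Column maxima: Left → 10, Center → 8, Right → 10; minimax = 8.
Since maximin = minimax = 8, there is a saddle point and the value is 8.

8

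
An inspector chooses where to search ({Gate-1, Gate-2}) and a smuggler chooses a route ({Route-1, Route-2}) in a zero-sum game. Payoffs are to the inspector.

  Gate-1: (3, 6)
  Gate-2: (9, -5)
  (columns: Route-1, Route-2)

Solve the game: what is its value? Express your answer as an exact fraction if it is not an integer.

69/17

Row minima: Gate-1 → 3, Gate-2 → -5; maximin = 3.
Column maxima: Route-1 → 9, Route-2 → 6; minimax = 6.
3 ≠ 6, so there is no saddle point; optimal play is mixed.
Let the inspector play Gate-1 with probability p. Expected payoff against Route-1: 3p + 9(1−p) = −6p + 9; against Route-2: 6p + (-5)(1−p) = 11p − 5.
Setting these equal: −6p + 9 = 11p − 5 ⇒ −17p = -14 ⇒ p = 14/17, and the value is (-6)·(14/17) + 9 = 69/17.
For the smuggler: with q = P(Route-1), equating Gate-1's and Gate-2's payoffs gives −3q + 6 = 14q − 5 ⇒ q = 11/17.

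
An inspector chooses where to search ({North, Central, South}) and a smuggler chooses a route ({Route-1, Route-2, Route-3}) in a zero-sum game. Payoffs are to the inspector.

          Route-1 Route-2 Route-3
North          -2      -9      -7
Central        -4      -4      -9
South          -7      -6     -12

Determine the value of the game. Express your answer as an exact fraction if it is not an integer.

Row minima: North → -9, Central → -9, South → -12; maximin = -9.
Column maxima: Route-1 → -2, Route-2 → -4, Route-3 → -7; minimax = -7.
-9 ≠ -7, so there is no saddle point; optimal play is mixed.
South is strictly dominated by Central, so the inspector never plays it.
Route-1 is strictly dominated by Route-3 (it gives the inspector strictly more in every row), so the smuggler never plays it.
On the remaining 2×2 (North, Central vs Route-2, Route-3):
Let the inspector play North with probability p. Expected payoff against Route-2: (-9)p + (-4)(1−p) = −5p − 4; against Route-3: (-7)p + (-9)(1−p) = 2p − 9.
Setting these equal: −5p − 4 = 2p − 9 ⇒ −7p = -5 ⇒ p = 5/7, and the value is (-5)·(5/7) − 4 = -53/7.
For the smuggler: with q = P(Route-2), equating North's and Central's payoffs gives −2q − 7 = 5q − 9 ⇒ q = 2/7.

-53/7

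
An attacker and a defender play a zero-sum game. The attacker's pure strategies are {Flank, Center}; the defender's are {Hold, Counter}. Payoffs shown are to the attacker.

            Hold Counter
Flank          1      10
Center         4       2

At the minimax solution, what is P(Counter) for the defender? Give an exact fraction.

3/11

Row minima: Flank → 1, Center → 2; maximin = 2.
Column maxima: Hold → 4, Counter → 10; minimax = 4.
2 ≠ 4, so there is no saddle point; optimal play is mixed.
Let the attacker play Flank with probability p. Expected payoff against Hold: 1p + 4(1−p) = −3p + 4; against Counter: 10p + 2(1−p) = 8p + 2.
Setting these equal: −3p + 4 = 8p + 2 ⇒ −11p = -2 ⇒ p = 2/11, and the value is (-3)·(2/11) + 4 = 38/11.
For the defender: with q = P(Hold), equating Flank's and Center's payoffs gives −9q + 10 = 2q + 2 ⇒ q = 8/11.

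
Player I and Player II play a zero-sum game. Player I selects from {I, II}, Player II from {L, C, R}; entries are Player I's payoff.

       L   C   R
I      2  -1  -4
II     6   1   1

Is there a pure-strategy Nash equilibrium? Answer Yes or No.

Row minima: I → -4, II → 1; maximin = 1.
Column maxima: L → 6, C → 1, R → 1; minimax = 1.
maximin = minimax = 1, so a saddle point exists.

Yes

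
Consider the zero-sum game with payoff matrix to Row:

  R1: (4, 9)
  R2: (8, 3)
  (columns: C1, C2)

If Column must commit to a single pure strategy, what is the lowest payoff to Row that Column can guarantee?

8

Column maxima: C1 → 8, C2 → 9.
The smallest of these is 8.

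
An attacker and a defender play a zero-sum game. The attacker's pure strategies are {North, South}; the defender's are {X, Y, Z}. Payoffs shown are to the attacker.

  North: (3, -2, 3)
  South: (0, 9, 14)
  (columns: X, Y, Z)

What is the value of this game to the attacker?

27/14

Row minima: North → -2, South → 0; maximin = 0.
Column maxima: X → 3, Y → 9, Z → 14; minimax = 3.
0 ≠ 3, so there is no saddle point; optimal play is mixed.
Z is strictly dominated by Y (it gives the attacker strictly more in every row), so the defender never plays it.
On the remaining 2×2 (North, South vs X, Y):
Let the attacker play North with probability p. Expected payoff against X: 3p + 0(1−p) = 3p; against Y: (-2)p + 9(1−p) = −11p + 9.
Setting these equal: 3p = −11p + 9 ⇒ 14p = 9 ⇒ p = 9/14, and the value is (3)·(9/14) = 27/14.
For the defender: with q = P(X), equating North's and South's payoffs gives 5q − 2 = −9q + 9 ⇒ q = 11/14.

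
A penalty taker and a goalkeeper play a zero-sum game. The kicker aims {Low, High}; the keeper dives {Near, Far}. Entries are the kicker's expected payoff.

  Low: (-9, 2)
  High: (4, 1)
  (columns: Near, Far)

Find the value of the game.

Row minima: Low → -9, High → 1; maximin = 1.
Column maxima: Near → 4, Far → 2; minimax = 2.
1 ≠ 2, so there is no saddle point; optimal play is mixed.
Let the kicker play Low with probability p. Expected payoff against Near: (-9)p + 4(1−p) = −13p + 4; against Far: 2p + 1(1−p) = p + 1.
Setting these equal: −13p + 4 = p + 1 ⇒ −14p = -3 ⇒ p = 3/14, and the value is (-13)·(3/14) + 4 = 17/14.
For the keeper: with q = P(Near), equating Low's and High's payoffs gives −11q + 2 = 3q + 1 ⇒ q = 1/14.

17/14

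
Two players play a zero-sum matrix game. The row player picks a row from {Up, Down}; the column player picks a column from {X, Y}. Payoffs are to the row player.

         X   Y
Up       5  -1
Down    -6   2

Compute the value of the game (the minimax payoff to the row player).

Row minima: Up → -1, Down → -6; maximin = -1.
Column maxima: X → 5, Y → 2; minimax = 2.
-1 ≠ 2, so there is no saddle point; optimal play is mixed.
Let the row player play Up with probability p. Expected payoff against X: 5p + (-6)(1−p) = 11p − 6; against Y: (-1)p + 2(1−p) = −3p + 2.
Setting these equal: 11p − 6 = −3p + 2 ⇒ 14p = 8 ⇒ p = 4/7, and the value is (11)·(4/7) − 6 = 2/7.
For the column player: with q = P(X), equating Up's and Down's payoffs gives 6q − 1 = −8q + 2 ⇒ q = 3/14.

2/7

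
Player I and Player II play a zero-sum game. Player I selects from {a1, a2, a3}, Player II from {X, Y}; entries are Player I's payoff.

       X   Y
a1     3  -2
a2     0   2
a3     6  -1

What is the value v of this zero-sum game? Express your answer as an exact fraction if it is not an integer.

Row minima: a1 → -2, a2 → 0, a3 → -1; maximin = 0.
Column maxima: X → 6, Y → 2; minimax = 2.
0 ≠ 2, so there is no saddle point; optimal play is mixed.
a1 is strictly dominated by a3, so Player I never plays it.
On the remaining 2×2 (a2, a3 vs X, Y):
Let Player I play a2 with probability p. Expected payoff against X: 0p + 6(1−p) = −6p + 6; against Y: 2p + (-1)(1−p) = 3p − 1.
Setting these equal: −6p + 6 = 3p − 1 ⇒ −9p = -7 ⇒ p = 7/9, and the value is (-6)·(7/9) + 6 = 4/3.
For Player II: with q = P(X), equating a2's and a3's payoffs gives −2q + 2 = 7q − 1 ⇒ q = 1/3.

4/3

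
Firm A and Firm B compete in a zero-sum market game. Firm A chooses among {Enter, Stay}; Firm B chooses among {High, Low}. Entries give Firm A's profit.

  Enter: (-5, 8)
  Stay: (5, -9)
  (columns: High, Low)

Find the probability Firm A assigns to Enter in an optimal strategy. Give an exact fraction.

Row minima: Enter → -5, Stay → -9; maximin = -5.
Column maxima: High → 5, Low → 8; minimax = 5.
-5 ≠ 5, so there is no saddle point; optimal play is mixed.
Let Firm A play Enter with probability p. Expected payoff against High: (-5)p + 5(1−p) = −10p + 5; against Low: 8p + (-9)(1−p) = 17p − 9.
Setting these equal: −10p + 5 = 17p − 9 ⇒ −27p = -14 ⇒ p = 14/27, and the value is (-10)·(14/27) + 5 = -5/27.
For Firm B: with q = P(High), equating Enter's and Stay's payoffs gives −13q + 8 = 14q − 9 ⇒ q = 17/27.

14/27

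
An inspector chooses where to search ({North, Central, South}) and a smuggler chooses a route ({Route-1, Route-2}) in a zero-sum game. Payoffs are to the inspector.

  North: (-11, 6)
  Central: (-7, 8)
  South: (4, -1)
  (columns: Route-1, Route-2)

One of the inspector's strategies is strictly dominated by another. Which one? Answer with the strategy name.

North

Central gives a strictly higher payoff than North against every column: -7 > -11, 8 > 6.
So North is strictly dominated and the inspector never plays it.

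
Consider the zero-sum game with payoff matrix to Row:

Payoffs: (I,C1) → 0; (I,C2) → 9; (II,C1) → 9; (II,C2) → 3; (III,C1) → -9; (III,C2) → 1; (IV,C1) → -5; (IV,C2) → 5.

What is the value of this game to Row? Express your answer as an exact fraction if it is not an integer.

Row minima: I → 0, II → 3, III → -9, IV → -5; maximin = 3.
Column maxima: C1 → 9, C2 → 9; minimax = 9.
3 ≠ 9, so there is no saddle point; optimal play is mixed.
III is strictly dominated by I, so Row never plays it.
IV is strictly dominated by I, so Row never plays it.
On the remaining 2×2 (I, II vs C1, C2):
Let Row play I with probability p. Expected payoff against C1: 0p + 9(1−p) = −9p + 9; against C2: 9p + 3(1−p) = 6p + 3.
Setting these equal: −9p + 9 = 6p + 3 ⇒ −15p = -6 ⇒ p = 2/5, and the value is (-9)·(2/5) + 9 = 27/5.
For Column: with q = P(C1), equating I's and II's payoffs gives −9q + 9 = 6q + 3 ⇒ q = 2/5.

27/5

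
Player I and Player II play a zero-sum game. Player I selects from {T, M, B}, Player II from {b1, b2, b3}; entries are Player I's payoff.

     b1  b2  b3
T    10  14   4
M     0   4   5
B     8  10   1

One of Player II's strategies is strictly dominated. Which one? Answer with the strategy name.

b1 holds Player I's payoff strictly below b2 in every row: 10 < 14, 0 < 4, 8 < 10.
So b2 is strictly dominated for Player II.

b2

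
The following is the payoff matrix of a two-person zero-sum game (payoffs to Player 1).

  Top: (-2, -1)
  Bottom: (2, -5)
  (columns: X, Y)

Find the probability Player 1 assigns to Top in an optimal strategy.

7/8

Row minima: Top → -2, Bottom → -5; maximin = -2.
Column maxima: X → 2, Y → -1; minimax = -1.
-2 ≠ -1, so there is no saddle point; optimal play is mixed.
Let Player 1 play Top with probability p. Expected payoff against X: (-2)p + 2(1−p) = −4p + 2; against Y: (-1)p + (-5)(1−p) = 4p − 5.
Setting these equal: −4p + 2 = 4p − 5 ⇒ −8p = -7 ⇒ p = 7/8, and the value is (-4)·(7/8) + 2 = -3/2.
For Player 2: with q = P(X), equating Top's and Bottom's payoffs gives −q − 1 = 7q − 5 ⇒ q = 1/2.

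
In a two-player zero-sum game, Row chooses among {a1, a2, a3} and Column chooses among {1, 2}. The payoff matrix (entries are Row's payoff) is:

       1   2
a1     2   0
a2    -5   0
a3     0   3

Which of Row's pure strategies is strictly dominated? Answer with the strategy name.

a2

a3 gives a strictly higher payoff than a2 against every column: 0 > -5, 3 > 0.
So a2 is strictly dominated and Row never plays it.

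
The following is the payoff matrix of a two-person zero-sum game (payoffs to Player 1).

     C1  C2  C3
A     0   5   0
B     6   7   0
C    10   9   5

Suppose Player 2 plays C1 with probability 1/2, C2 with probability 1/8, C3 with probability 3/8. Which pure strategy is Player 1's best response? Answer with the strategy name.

Expected payoff of A: (1/2)·0 + (1/8)·5 + (3/8)·0 = 5/8.
Expected payoff of B: (1/2)·6 + (1/8)·7 + (3/8)·0 = 31/8.
Expected payoff of C: (1/2)·10 + (1/8)·9 + (3/8)·5 = 8.
The largest is 8, so Player 1's best response is C.

C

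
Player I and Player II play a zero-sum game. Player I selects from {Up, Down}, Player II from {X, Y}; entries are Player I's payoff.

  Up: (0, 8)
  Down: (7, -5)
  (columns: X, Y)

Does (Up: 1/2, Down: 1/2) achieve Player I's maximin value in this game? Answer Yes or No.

Against X this mix gives (1/2)·0 + (1/2)·7 = 7/2.
Against Y this mix gives (1/2)·8 + (1/2)·(-5) = 3/2.
Player II will play Y, holding Player I to 3/2. Shifting weight toward the row that does better against Y would raise this floor (the equalizing mix achieves 14/5 against both Y and X), so the proposed strategy is not optimal.

No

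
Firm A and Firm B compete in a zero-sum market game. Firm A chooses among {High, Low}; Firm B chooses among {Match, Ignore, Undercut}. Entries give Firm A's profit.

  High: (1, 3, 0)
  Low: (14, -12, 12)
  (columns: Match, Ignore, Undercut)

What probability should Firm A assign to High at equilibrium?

8/9

Row minima: High → 0, Low → -12; maximin = 0.
Column maxima: Match → 14, Ignore → 3, Undercut → 12; minimax = 3.
0 ≠ 3, so there is no saddle point; optimal play is mixed.
Match is strictly dominated by Undercut (it gives Firm A strictly more in every row), so Firm B never plays it.
On the remaining 2×2 (High, Low vs Ignore, Undercut):
Let Firm A play High with probability p. Expected payoff against Ignore: 3p + (-12)(1−p) = 15p − 12; against Undercut: 0p + 12(1−p) = −12p + 12.
Setting these equal: 15p − 12 = −12p + 12 ⇒ 27p = 24 ⇒ p = 8/9, and the value is (15)·(8/9) − 12 = 4/3.
For Firm B: with q = P(Ignore), equating High's and Low's payoffs gives 3q = −24q + 12 ⇒ q = 4/9.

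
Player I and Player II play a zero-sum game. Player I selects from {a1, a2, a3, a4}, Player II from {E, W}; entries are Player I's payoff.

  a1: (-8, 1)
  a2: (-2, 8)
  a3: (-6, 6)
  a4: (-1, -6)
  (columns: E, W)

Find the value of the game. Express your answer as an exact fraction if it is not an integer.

-4/3

Row minima: a1 → -8, a2 → -2, a3 → -6, a4 → -6; maximin = -2.
Column maxima: E → -1, W → 8; minimax = -1.
-2 ≠ -1, so there is no saddle point; optimal play is mixed.
a1 is strictly dominated by a2, so Player I never plays it.
a3 is strictly dominated by a2, so Player I never plays it.
On the remaining 2×2 (a2, a4 vs E, W):
Let Player I play a2 with probability p. Expected payoff against E: (-2)p + (-1)(1−p) = −p − 1; against W: 8p + (-6)(1−p) = 14p − 6.
Setting these equal: −p − 1 = 14p − 6 ⇒ −15p = -5 ⇒ p = 1/3, and the value is (-1)·(1/3) − 1 = -4/3.
For Player II: with q = P(E), equating a2's and a4's payoffs gives −10q + 8 = 5q − 6 ⇒ q = 14/15.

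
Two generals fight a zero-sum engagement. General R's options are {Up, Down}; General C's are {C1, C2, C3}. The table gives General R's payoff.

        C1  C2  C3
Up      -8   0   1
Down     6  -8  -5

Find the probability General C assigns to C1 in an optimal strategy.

4/11

Row minima: Up → -8, Down → -8; maximin = -8.
Column maxima: C1 → 6, C2 → 0, C3 → 1; minimax = 0.
-8 ≠ 0, so there is no saddle point; optimal play is mixed.
C3 is strictly dominated by C2 (it gives General R strictly more in every row), so General C never plays it.
On the remaining 2×2 (Up, Down vs C1, C2):
Let General R play Up with probability p. Expected payoff against C1: (-8)p + 6(1−p) = −14p + 6; against C2: 0p + (-8)(1−p) = 8p − 8.
Setting these equal: −14p + 6 = 8p − 8 ⇒ −22p = -14 ⇒ p = 7/11, and the value is (-14)·(7/11) + 6 = -32/11.
For General C: with q = P(C1), equating Up's and Down's payoffs gives −8q = 14q − 8 ⇒ q = 4/11.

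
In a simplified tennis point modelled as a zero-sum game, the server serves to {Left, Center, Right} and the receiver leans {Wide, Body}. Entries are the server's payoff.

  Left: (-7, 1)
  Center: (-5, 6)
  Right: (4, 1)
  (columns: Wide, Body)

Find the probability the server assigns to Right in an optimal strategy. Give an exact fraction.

11/14

Row minima: Left → -7, Center → -5, Right → 1; maximin = 1.
Column maxima: Wide → 4, Body → 6; minimax = 4.
1 ≠ 4, so there is no saddle point; optimal play is mixed.
Left is strictly dominated by Center, so the server never plays it.
On the remaining 2×2 (Center, Right vs Wide, Body):
Let the server play Center with probability p. Expected payoff against Wide: (-5)p + 4(1−p) = −9p + 4; against Body: 6p + 1(1−p) = 5p + 1.
Setting these equal: −9p + 4 = 5p + 1 ⇒ −14p = -3 ⇒ p = 3/14, and the value is (-9)·(3/14) + 4 = 29/14.
For the receiver: with q = P(Wide), equating Center's and Right's payoffs gives −11q + 6 = 3q + 1 ⇒ q = 5/14.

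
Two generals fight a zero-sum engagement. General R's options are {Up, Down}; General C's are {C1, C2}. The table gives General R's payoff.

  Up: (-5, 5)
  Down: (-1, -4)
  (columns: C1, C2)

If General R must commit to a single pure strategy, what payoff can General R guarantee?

Row minima: Up → -5, Down → -4.
The best of these is -4.

-4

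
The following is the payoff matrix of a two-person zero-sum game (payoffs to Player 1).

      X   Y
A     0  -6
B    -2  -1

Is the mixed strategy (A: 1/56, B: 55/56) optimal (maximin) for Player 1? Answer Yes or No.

Against X this mix gives (1/56)·0 + (55/56)·(-2) = -55/28.
Against Y this mix gives (1/56)·(-6) + (55/56)·(-1) = -61/56.
Player 2 will play X, holding Player 1 to -55/28. Shifting weight toward the row that does better against X would raise this floor (the equalizing mix achieves -12/7 against both X and Y), so the proposed strategy is not optimal.

No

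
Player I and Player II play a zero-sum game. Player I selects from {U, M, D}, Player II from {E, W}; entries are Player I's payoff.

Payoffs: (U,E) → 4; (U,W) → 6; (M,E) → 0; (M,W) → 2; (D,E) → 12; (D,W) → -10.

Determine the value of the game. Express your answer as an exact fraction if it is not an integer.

14/3

Row minima: U → 4, M → 0, D → -10; maximin = 4.
Column maxima: E → 12, W → 6; minimax = 6.
4 ≠ 6, so there is no saddle point; optimal play is mixed.
M is strictly dominated by U, so Player I never plays it.
On the remaining 2×2 (U, D vs E, W):
Let Player I play U with probability p. Expected payoff against E: 4p + 12(1−p) = −8p + 12; against W: 6p + (-10)(1−p) = 16p − 10.
Setting these equal: −8p + 12 = 16p − 10 ⇒ −24p = -22 ⇒ p = 11/12, and the value is (-8)·(11/12) + 12 = 14/3.
For Player II: with q = P(E), equating U's and D's payoffs gives −2q + 6 = 22q − 10 ⇒ q = 2/3.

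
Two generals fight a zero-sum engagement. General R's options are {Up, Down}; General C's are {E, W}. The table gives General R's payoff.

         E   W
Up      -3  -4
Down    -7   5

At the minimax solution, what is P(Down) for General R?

Row minima: Up → -4, Down → -7; maximin = -4.
Column maxima: E → -3, W → 5; minimax = -3.
-4 ≠ -3, so there is no saddle point; optimal play is mixed.
Let General R play Up with probability p. Expected payoff against E: (-3)p + (-7)(1−p) = 4p − 7; against W: (-4)p + 5(1−p) = −9p + 5.
Setting these equal: 4p − 7 = −9p + 5 ⇒ 13p = 12 ⇒ p = 12/13, and the value is (4)·(12/13) − 7 = -43/13.
For General C: with q = P(E), equating Up's and Down's payoffs gives q − 4 = −12q + 5 ⇒ q = 9/13.

1/13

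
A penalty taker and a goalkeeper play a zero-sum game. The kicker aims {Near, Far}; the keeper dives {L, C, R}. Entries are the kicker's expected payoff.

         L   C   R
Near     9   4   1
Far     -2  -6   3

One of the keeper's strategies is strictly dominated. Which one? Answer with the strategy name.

C holds the kicker's payoff strictly below L in every row: 4 < 9, -6 < -2.
So L is strictly dominated for the keeper.

L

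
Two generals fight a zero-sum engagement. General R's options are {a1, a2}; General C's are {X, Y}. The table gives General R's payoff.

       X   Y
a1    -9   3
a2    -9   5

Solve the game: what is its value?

Row minima: a1 → -9, a2 → -9; maximin = -9.
Column maxima: X → -9, Y → 5; minimax = -9.
Since maximin = minimax = -9, there is a saddle point and the value is -9.

-9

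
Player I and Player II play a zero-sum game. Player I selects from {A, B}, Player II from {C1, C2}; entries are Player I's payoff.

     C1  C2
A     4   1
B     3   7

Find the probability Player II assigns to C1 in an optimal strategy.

6/7

Row minima: A → 1, B → 3; maximin = 3.
Column maxima: C1 → 4, C2 → 7; minimax = 4.
3 ≠ 4, so there is no saddle point; optimal play is mixed.
Let Player I play A with probability p. Expected payoff against C1: 4p + 3(1−p) = p + 3; against C2: 1p + 7(1−p) = −6p + 7.
Setting these equal: p + 3 = −6p + 7 ⇒ 7p = 4 ⇒ p = 4/7, and the value is (1)·(4/7) + 3 = 25/7.
For Player II: with q = P(C1), equating A's and B's payoffs gives 3q + 1 = −4q + 7 ⇒ q = 6/7.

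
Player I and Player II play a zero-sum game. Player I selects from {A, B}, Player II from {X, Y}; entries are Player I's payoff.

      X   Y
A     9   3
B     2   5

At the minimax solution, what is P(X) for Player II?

Row minima: A → 3, B → 2; maximin = 3.
Column maxima: X → 9, Y → 5; minimax = 5.
3 ≠ 5, so there is no saddle point; optimal play is mixed.
Let Player I play A with probability p. Expected payoff against X: 9p + 2(1−p) = 7p + 2; against Y: 3p + 5(1−p) = −2p + 5.
Setting these equal: 7p + 2 = −2p + 5 ⇒ 9p = 3 ⇒ p = 1/3, and the value is (7)·(1/3) + 2 = 13/3.
For Player II: with q = P(X), equating A's and B's payoffs gives 6q + 3 = −3q + 5 ⇒ q = 2/9.

2/9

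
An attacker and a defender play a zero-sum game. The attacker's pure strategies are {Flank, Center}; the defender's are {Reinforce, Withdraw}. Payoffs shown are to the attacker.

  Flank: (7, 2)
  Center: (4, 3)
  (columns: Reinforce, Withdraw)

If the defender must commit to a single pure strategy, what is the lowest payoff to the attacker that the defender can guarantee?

3

Column maxima: Reinforce → 7, Withdraw → 3.
The smallest of these is 3.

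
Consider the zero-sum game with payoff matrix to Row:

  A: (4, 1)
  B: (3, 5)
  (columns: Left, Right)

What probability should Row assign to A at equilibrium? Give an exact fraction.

2/5

Row minima: A → 1, B → 3; maximin = 3.
Column maxima: Left → 4, Right → 5; minimax = 4.
3 ≠ 4, so there is no saddle point; optimal play is mixed.
Let Row play A with probability p. Expected payoff against Left: 4p + 3(1−p) = p + 3; against Right: 1p + 5(1−p) = −4p + 5.
Setting these equal: p + 3 = −4p + 5 ⇒ 5p = 2 ⇒ p = 2/5, and the value is (1)·(2/5) + 3 = 17/5.
For Column: with q = P(Left), equating A's and B's payoffs gives 3q + 1 = −2q + 5 ⇒ q = 4/5.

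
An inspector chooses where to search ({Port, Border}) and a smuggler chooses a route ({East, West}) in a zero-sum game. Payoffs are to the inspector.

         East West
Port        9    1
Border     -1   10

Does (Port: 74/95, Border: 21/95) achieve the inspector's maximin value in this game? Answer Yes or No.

No

Against East this mix gives (74/95)·9 + (21/95)·(-1) = 129/19.
Against West this mix gives (74/95)·1 + (21/95)·10 = 284/95.
The smuggler will play West, holding the inspector to 284/95. Shifting weight toward the row that does better against West would raise this floor (the equalizing mix achieves 91/19 against both West and East), so the proposed strategy is not optimal.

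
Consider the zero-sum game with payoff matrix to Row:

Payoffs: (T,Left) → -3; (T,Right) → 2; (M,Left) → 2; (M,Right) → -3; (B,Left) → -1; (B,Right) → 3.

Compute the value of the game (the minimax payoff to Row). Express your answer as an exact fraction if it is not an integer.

1/3

Row minima: T → -3, M → -3, B → -1; maximin = -1.
Column maxima: Left → 2, Right → 3; minimax = 2.
-1 ≠ 2, so there is no saddle point; optimal play is mixed.
T is strictly dominated by B, so Row never plays it.
On the remaining 2×2 (M, B vs Left, Right):
Let Row play M with probability p. Expected payoff against Left: 2p + (-1)(1−p) = 3p − 1; against Right: (-3)p + 3(1−p) = −6p + 3.
Setting these equal: 3p − 1 = −6p + 3 ⇒ 9p = 4 ⇒ p = 4/9, and the value is (3)·(4/9) − 1 = 1/3.
For Column: with q = P(Left), equating M's and B's payoffs gives 5q − 3 = −4q + 3 ⇒ q = 2/3.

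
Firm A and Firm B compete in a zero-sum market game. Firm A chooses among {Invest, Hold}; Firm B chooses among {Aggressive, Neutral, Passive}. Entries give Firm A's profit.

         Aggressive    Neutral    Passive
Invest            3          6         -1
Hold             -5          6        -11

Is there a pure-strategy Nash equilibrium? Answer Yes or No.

Row minima: Invest → -1, Hold → -11; maximin = -1.
Column maxima: Aggressive → 3, Neutral → 6, Passive → -1; minimax = -1.
maximin = minimax = -1, so a saddle point exists.

Yes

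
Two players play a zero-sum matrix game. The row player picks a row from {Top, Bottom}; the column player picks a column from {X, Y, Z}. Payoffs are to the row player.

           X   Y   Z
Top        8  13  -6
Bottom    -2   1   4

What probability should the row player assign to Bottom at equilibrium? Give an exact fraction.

7/10

Row minima: Top → -6, Bottom → -2; maximin = -2.
Column maxima: X → 8, Y → 13, Z → 4; minimax = 4.
-2 ≠ 4, so there is no saddle point; optimal play is mixed.
Y is strictly dominated by X (it gives the row player strictly more in every row), so the column player never plays it.
On the remaining 2×2 (Top, Bottom vs X, Z):
Let the row player play Top with probability p. Expected payoff against X: 8p + (-2)(1−p) = 10p − 2; against Z: (-6)p + 4(1−p) = −10p + 4.
Setting these equal: 10p − 2 = −10p + 4 ⇒ 20p = 6 ⇒ p = 3/10, and the value is (10)·(3/10) − 2 = 1.
For the column player: with q = P(X), equating Top's and Bottom's payoffs gives 14q − 6 = −6q + 4 ⇒ q = 1/2.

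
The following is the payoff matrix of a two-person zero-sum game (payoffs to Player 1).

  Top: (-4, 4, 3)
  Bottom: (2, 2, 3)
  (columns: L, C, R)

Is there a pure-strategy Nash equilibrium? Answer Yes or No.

Row minima: Top → -4, Bottom → 2; maximin = 2.
Column maxima: L → 2, C → 4, R → 3; minimax = 2.
maximin = minimax = 2, so a saddle point exists.

Yes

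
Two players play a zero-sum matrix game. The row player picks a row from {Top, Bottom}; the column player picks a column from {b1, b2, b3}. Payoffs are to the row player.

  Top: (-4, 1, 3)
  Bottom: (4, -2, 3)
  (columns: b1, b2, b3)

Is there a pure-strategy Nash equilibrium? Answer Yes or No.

No

Row minima: Top → -4, Bottom → -2; maximin = -2.
Column maxima: b1 → 4, b2 → 1, b3 → 3; minimax = 1.
-2 ≠ 1, so no pure-strategy equilibrium exists.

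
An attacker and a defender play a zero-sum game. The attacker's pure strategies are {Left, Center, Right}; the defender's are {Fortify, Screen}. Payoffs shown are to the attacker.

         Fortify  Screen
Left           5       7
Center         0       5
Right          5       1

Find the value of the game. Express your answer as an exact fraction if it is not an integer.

5

Row minima: Left → 5, Center → 0, Right → 1; maximin = 5.
Column maxima: Fortify → 5, Screen → 7; minimax = 5.
Since maximin = minimax = 5, there is a saddle point and the value is 5.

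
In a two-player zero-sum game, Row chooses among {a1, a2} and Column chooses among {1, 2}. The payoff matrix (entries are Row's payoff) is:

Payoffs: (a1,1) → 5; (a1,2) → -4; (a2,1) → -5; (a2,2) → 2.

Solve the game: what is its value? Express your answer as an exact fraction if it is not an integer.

-5/8

Row minima: a1 → -4, a2 → -5; maximin = -4.
Column maxima: 1 → 5, 2 → 2; minimax = 2.
-4 ≠ 2, so there is no saddle point; optimal play is mixed.
Let Row play a1 with probability p. Expected payoff against 1: 5p + (-5)(1−p) = 10p − 5; against 2: (-4)p + 2(1−p) = −6p + 2.
Setting these equal: 10p − 5 = −6p + 2 ⇒ 16p = 7 ⇒ p = 7/16, and the value is (10)·(7/16) − 5 = -5/8.
For Column: with q = P(1), equating a1's and a2's payoffs gives 9q − 4 = −7q + 2 ⇒ q = 3/8.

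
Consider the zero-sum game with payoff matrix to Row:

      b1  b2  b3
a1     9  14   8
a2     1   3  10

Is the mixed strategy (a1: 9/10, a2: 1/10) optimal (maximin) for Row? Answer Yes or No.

Yes

Against b1 this mix gives (9/10)·9 + (1/10)·1 = 41/5.
Against b2 this mix gives (9/10)·14 + (1/10)·3 = 129/10.
Against b3 this mix gives (9/10)·8 + (1/10)·10 = 41/5.
All of Column's active replies (b1, b3) yield 41/5, and no column does worse for Row. The mix makes Column indifferent and guarantees 41/5, so it is optimal.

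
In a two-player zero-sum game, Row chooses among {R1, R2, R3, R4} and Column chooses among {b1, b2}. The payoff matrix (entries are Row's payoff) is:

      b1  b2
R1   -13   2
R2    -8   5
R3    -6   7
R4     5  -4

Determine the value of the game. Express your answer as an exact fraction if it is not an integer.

Row minima: R1 → -13, R2 → -8, R3 → -6, R4 → -4; maximin = -4.
Column maxima: b1 → 5, b2 → 7; minimax = 5.
-4 ≠ 5, so there is no saddle point; optimal play is mixed.
R1 is strictly dominated by R2, so Row never plays it.
R2 is strictly dominated by R3, so Row never plays it.
On the remaining 2×2 (R3, R4 vs b1, b2):
Let Row play R3 with probability p. Expected payoff against b1: (-6)p + 5(1−p) = −11p + 5; against b2: 7p + (-4)(1−p) = 11p − 4.
Setting these equal: −11p + 5 = 11p − 4 ⇒ −22p = -9 ⇒ p = 9/22, and the value is (-11)·(9/22) + 5 = 1/2.
For Column: with q = P(b1), equating R3's and R4's payoffs gives −13q + 7 = 9q − 4 ⇒ q = 1/2.

1/2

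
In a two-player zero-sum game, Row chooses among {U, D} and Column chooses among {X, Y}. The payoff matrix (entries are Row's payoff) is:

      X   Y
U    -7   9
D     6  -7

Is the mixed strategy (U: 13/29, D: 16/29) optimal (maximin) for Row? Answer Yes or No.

Yes

Against X this mix gives (13/29)·(-7) + (16/29)·6 = 5/29.
Against Y this mix gives (13/29)·9 + (16/29)·(-7) = 5/29.
All of Column's active replies (X, Y) yield 5/29, and no column does worse for Row. The mix makes Column indifferent and guarantees 5/29, so it is optimal.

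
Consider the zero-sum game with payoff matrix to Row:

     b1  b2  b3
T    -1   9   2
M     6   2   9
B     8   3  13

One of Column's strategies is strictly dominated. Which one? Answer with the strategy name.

b3

b1 holds Row's payoff strictly below b3 in every row: -1 < 2, 6 < 9, 8 < 13.
So b3 is strictly dominated for Column.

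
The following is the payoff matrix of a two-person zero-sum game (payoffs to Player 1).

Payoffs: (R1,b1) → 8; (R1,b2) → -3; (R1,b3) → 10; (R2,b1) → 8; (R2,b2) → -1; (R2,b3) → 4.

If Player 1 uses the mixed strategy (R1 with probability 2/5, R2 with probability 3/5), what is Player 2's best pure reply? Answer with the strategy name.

b2

If Player 2 plays b1, Player 1's expected payoff is (2/5)·8 + (3/5)·8 = 8.
If Player 2 plays b2, Player 1's expected payoff is (2/5)·(-3) + (3/5)·(-1) = -9/5.
If Player 2 plays b3, Player 1's expected payoff is (2/5)·10 + (3/5)·4 = 32/5.
Player 2 minimizes Player 1's payoff; the smallest is -9/5, so the best response is b2.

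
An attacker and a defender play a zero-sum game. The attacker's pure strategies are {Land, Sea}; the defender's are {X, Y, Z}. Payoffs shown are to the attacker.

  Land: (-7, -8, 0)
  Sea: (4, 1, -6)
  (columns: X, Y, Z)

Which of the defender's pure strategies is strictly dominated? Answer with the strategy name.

Y holds the attacker's payoff strictly below X in every row: -8 < -7, 1 < 4.
So X is strictly dominated for the defender.

X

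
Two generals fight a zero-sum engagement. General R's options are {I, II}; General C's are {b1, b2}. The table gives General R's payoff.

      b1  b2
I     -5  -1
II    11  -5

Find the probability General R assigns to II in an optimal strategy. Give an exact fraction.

Row minima: I → -5, II → -5; maximin = -5.
Column maxima: b1 → 11, b2 → -1; minimax = -1.
-5 ≠ -1, so there is no saddle point; optimal play is mixed.
Let General R play I with probability p. Expected payoff against b1: (-5)p + 11(1−p) = −16p + 11; against b2: (-1)p + (-5)(1−p) = 4p − 5.
Setting these equal: −16p + 11 = 4p − 5 ⇒ −20p = -16 ⇒ p = 4/5, and the value is (-16)·(4/5) + 11 = -9/5.
For General C: with q = P(b1), equating I's and II's payoffs gives −4q − 1 = 16q − 5 ⇒ q = 1/5.

1/5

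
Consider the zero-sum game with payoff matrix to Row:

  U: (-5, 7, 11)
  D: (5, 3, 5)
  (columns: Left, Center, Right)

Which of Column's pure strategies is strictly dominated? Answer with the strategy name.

Right

Center holds Row's payoff strictly below Right in every row: 7 < 11, 3 < 5.
So Right is strictly dominated for Column.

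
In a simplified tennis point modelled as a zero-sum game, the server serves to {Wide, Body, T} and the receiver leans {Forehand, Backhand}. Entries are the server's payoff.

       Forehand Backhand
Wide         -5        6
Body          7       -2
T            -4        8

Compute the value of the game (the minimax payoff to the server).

16/7

Row minima: Wide → -5, Body → -2, T → -4; maximin = -2.
Column maxima: Forehand → 7, Backhand → 8; minimax = 7.
-2 ≠ 7, so there is no saddle point; optimal play is mixed.
Wide is strictly dominated by T, so the server never plays it.
On the remaining 2×2 (Body, T vs Forehand, Backhand):
Let the server play Body with probability p. Expected payoff against Forehand: 7p + (-4)(1−p) = 11p − 4; against Backhand: (-2)p + 8(1−p) = −10p + 8.
Setting these equal: 11p − 4 = −10p + 8 ⇒ 21p = 12 ⇒ p = 4/7, and the value is (11)·(4/7) − 4 = 16/7.
For the receiver: with q = P(Forehand), equating Body's and T's payoffs gives 9q − 2 = −12q + 8 ⇒ q = 10/21.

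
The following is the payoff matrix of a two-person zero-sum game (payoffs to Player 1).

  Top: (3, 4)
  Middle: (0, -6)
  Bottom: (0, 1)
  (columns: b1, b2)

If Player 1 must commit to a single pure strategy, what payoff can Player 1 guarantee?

3

Row minima: Top → 3, Middle → -6, Bottom → 0.
The best of these is 3.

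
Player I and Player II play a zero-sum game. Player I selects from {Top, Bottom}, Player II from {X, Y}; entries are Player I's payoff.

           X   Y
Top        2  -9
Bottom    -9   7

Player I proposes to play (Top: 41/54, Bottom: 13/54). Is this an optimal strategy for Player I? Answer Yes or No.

No

Against X this mix gives (41/54)·2 + (13/54)·(-9) = -35/54.
Against Y this mix gives (41/54)·(-9) + (13/54)·7 = -139/27.
Player II will play Y, holding Player I to -139/27. Shifting weight toward the row that does better against Y would raise this floor (the equalizing mix achieves -67/27 against both Y and X), so the proposed strategy is not optimal.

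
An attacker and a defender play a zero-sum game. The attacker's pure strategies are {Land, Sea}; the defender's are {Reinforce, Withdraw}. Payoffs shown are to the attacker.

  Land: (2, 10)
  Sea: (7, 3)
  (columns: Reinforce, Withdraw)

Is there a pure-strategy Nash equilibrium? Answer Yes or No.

Row minima: Land → 2, Sea → 3; maximin = 3.
Column maxima: Reinforce → 7, Withdraw → 10; minimax = 7.
3 ≠ 7, so no pure-strategy equilibrium exists.

No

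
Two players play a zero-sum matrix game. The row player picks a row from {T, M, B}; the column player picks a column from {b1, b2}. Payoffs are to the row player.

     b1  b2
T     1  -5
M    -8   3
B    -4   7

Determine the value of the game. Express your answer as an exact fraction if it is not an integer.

-13/17

Row minima: T → -5, M → -8, B → -4; maximin = -4.
Column maxima: b1 → 1, b2 → 7; minimax = 1.
-4 ≠ 1, so there is no saddle point; optimal play is mixed.
M is strictly dominated by B, so the row player never plays it.
On the remaining 2×2 (T, B vs b1, b2):
Let the row player play T with probability p. Expected payoff against b1: 1p + (-4)(1−p) = 5p − 4; against b2: (-5)p + 7(1−p) = −12p + 7.
Setting these equal: 5p − 4 = −12p + 7 ⇒ 17p = 11 ⇒ p = 11/17, and the value is (5)·(11/17) − 4 = -13/17.
For the column player: with q = P(b1), equating T's and B's payoffs gives 6q − 5 = −11q + 7 ⇒ q = 12/17.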